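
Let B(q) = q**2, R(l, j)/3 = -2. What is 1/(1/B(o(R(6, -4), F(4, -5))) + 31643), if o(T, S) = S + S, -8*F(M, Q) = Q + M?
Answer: 1/31659 ≈ 3.1587e-5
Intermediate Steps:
F(M, Q) = -M/8 - Q/8 (F(M, Q) = -(Q + M)/8 = -(M + Q)/8 = -M/8 - Q/8)
R(l, j) = -6 (R(l, j) = 3*(-2) = -6)
o(T, S) = 2*S
1/(1/B(o(R(6, -4), F(4, -5))) + 31643) = 1/(1/((2*(-1/8*4 - 1/8*(-5)))**2) + 31643) = 1/(1/((2*(-1/2 + 5/8))**2) + 31643) = 1/(1/((2*(1/8))**2) + 31643) = 1/(1/((1/4)**2) + 31643) = 1/(1/(1/16) + 31643) = 1/(16 + 31643) = 1/31659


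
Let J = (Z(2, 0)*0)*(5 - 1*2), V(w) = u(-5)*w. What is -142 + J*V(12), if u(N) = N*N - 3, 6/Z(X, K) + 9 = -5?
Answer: -142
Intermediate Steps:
Z(X, K) = -3/7 (Z(X, K) = 6/(-9 - 5) = 6/(-14) = 6*(-1/14) = -3/7)
u(N) = -3 + N² (u(N) = N² - 3 = -3 + N²)
V(w) = 22*w (V(w) = (-3 + (-5)²)*w = (-3 + 25)*w = 22*w)
J = 0 (J = (-3/7*0)*(5 - 1*2) = 0*(5 - 2) = 0*3 = 0)
-142 + J*V(12) = -142 + 0*(22*12) = -142 + 0*264 = -142 + 0 = -142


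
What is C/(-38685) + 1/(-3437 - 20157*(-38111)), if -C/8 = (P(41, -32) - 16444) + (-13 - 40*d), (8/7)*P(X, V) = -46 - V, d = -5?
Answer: -117033296785151/34785201281790 ≈ -3.3645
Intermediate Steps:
P(X, V) = -161/4 - 7*V/8 (P(X, V) = 7*(-46 - V)/8 = -161/4 - 7*V/8)
C = 130154 (C = -8*(((-161/4 - 7/8*(-32)) - 16444) + (-13 - 40*(-5))) = -8*(((-161/4 + 28) - 16444) + (-13 + 200)) = -8*((-49/4 - 16444) + 187) = -8*(-65825/4 + 187) = -8*(-65077/4) = 130154)
C/(-38685) + 1/(-3437 - 20157*(-38111)) = 130154/(-38685) + 1/(-3437 - 20157*(-38111)) = 130154*(-1/38685) - 1/38111/(-23594) = -130154/38685 - 1/23594*(-1/38111) = -130154/38685 + 1/899190934 = -117033296785151/34785201281790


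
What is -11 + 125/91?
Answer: -876/91 ≈ -9.6264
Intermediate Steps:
-11 + 125/91 = -876/91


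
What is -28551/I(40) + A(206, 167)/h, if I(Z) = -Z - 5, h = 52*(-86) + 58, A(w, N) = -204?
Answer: 21005549/33105 ≈ 634.51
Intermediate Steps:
h = -4414 (h = -4472 + 58 = -4414)
I(Z) = -5 - Z
-28551/I(40) + A(206, 167)/h = -28551/(-5 - 1*40) - 204/(-4414) = -28551/(-5 - 40) - 204*(-1/4414) = -28551/(-45) + 102/2207 = -28551*(-1/45) + 102/2207 = 9517/15 + 102/2207 = 21005549/33105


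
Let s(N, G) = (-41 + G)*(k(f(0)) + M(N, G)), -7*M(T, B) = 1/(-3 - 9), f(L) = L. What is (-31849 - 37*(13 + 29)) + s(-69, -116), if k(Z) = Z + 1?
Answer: -2819197/84 ≈ -33562.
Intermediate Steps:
M(T, B) = 1/84 (M(T, B) = -1/(7*(-3 - 9)) = -1/7/(-12) = -1/7*(-1/12) = 1/84)
k(Z) = 1 + Z
s(N, G) = -3485/84 + 85*G/84 (s(N, G) = (-41 + G)*((1 + 0) + 1/84) = (-41 + G)*(1 + 1/84) = (-41 + G)*(85/84) = -3485/84 + 85*G/84)
(-31849 - 37*(13 + 29)) + s(-69, -116) = (-31849 - 37*(13 + 29)) + (-3485/84 + (85/84)*(-116)) = (-31849 - 37*42) + (-3485/84 - 2465/21) = (-31849 - 1554) - 13345/84 = -33403 - 13345/84 = -2819197/84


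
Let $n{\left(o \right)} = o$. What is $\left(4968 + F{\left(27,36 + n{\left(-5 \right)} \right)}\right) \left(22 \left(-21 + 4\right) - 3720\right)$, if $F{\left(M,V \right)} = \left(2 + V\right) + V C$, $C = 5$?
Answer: $-21108664$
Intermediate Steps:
$F{\left(M,V \right)} = 2 + 6 V$ ($F{\left(M,V \right)} = \left(2 + V\right) + V 5 = \left(2 + V\right) + 5 V = 2 + 6 V$)
$\left(4968 + F{\left(27,36 + n{\left(-5 \right)} \right)}\right) \left(22 \left(-21 + 4\right) - 3720\right) = \left(4968 + \left(2 + 6 \left(36 - 5\right)\right)\right) \left(22 \left(-21 + 4\right) - 3720\right) = \left(4968 + \left(2 + 6 \cdot 31\right)\right) \left(22 \left(-17\right) - 3720\right) = \left(4968 + \left(2 + 186\right)\right) \left(-374 - 3720\right) = \left(4968 + 188\right) \left(-4094\right) = 5156 \left(-4094\right) = -21108664$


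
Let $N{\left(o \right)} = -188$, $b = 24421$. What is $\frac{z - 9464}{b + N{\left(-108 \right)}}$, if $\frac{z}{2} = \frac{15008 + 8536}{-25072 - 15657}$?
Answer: $- \frac{385506344}{986985857} \approx -0.39059$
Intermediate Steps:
$z = - \frac{47088}{40729}$ ($z = 2 \frac{15008 + 8536}{-25072 - 15657} = 2 \frac{23544}{-40729} = 2 \cdot 23544 \left(- \frac{1}{40729}\right) = 2 \left(- \frac{23544}{40729}\right) = - \frac{47088}{40729} \approx -1.1561$)
$\frac{z - 9464}{b + N{\left(-108 \right)}} = \frac{- \frac{47088}{40729} - 9464}{24421 - 188} = - \frac{385506344}{40729 \cdot 24233} = \left(- \frac{385506344}{40729}\right) \frac{1}{24233} = - \frac{385506344}{986985857}$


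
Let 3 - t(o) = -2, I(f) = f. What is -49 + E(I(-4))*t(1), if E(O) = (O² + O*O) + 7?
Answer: 146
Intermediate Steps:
E(O) = 7 + 2*O² (E(O) = (O² + O²) + 7 = 2*O² + 7 = 7 + 2*O²)
t(o) = 5 (t(o) = 3 - 1*(-2) = 3 + 2 = 5)
-49 + E(I(-4))*t(1) = -49 + (7 + 2*(-4)²)*5 = -49 + (7 + 2*16)*5 = -49 + (7 + 32)*5 = -49 + 39*5 = -49 + 195 = 146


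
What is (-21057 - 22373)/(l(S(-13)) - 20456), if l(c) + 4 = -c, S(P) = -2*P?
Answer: 21715/10243 ≈ 2.1200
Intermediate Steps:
l(c) = -4 - c
(-21057 - 22373)/(l(S(-13)) - 20456) = (-21057 - 22373)/((-4 - (-2)*(-13)) - 20456) = -43430/((-4 - 1*26) - 20456) = -43430/((-4 - 26) - 20456) = -43430/(-30 - 20456) = -43430/(-20486) = -43430*(-1/20486) = 21715/10243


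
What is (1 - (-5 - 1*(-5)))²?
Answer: 1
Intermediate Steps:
(1 - (-5 - 1*(-5)))² = (1 - (-5 + 5))² = (1 - 1*0)² = (1 + 0)² = 1² = 1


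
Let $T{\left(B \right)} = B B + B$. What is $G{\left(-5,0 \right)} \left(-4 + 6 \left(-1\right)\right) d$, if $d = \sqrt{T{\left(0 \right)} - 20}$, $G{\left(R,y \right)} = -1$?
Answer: $20 i \sqrt{5} \approx 44.721 i$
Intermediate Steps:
$T{\left(B \right)} = B + B^{2}$ ($T{\left(B \right)} = B^{2} + B = B + B^{2}$)
$d = 2 i \sqrt{5}$ ($d = \sqrt{0 \left(1 + 0\right) - 20} = \sqrt{0 \cdot 1 - 20} = \sqrt{0 - 20} = \sqrt{-20} = 2 i \sqrt{5} \approx 4.4721 i$)
$G{\left(-5,0 \right)} \left(-4 + 6 \left(-1\right)\right) d = - (-4 + 6 \left(-1\right)) 2 i \sqrt{5} = - (-4 - 6) 2 i \sqrt{5} = \left(-1\right) \left(-10\right) 2 i \sqrt{5} = 10 \cdot 2 i \sqrt{5} = 20 i \sqrt{5}$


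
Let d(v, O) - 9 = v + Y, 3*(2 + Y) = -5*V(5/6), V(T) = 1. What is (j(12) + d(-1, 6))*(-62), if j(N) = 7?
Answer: -2108/3 ≈ -702.67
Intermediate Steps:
Y = -11/3 (Y = -2 + (-5*1)/3 = -2 + (⅓)*(-5) = -2 - 5/3 = -11/3 ≈ -3.6667)
d(v, O) = 16/3 + v (d(v, O) = 9 + (v - 11/3) = 9 + (-11/3 + v) = 16/3 + v)
(j(12) + d(-1, 6))*(-62) = (7 + (16/3 - 1))*(-62) = (7 + 13/3)*(-62) = (34/3)*(-62) = -2108/3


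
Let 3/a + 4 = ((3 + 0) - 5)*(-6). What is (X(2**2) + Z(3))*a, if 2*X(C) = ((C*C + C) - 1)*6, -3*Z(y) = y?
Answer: 21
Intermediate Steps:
Z(y) = -y/3
X(C) = -3 + 3*C + 3*C**2 (X(C) = (((C*C + C) - 1)*6)/2 = (((C**2 + C) - 1)*6)/2 = (((C + C**2) - 1)*6)/2 = ((-1 + C + C**2)*6)/2 = (-6 + 6*C + 6*C**2)/2 = -3 + 3*C + 3*C**2)
a = 3/8 (a = 3/(-4 + ((3 + 0) - 5)*(-6)) = 3/(-4 + (3 - 5)*(-6)) = 3/(-4 - 2*(-6)) = 3/(-4 + 12) = 3/8 ≈ 0.37500)
(X(2**2) + Z(3))*a = ((-3 + 3*2**2 + 3*(2**2)**2) - 1/3*3)*(3/8) = ((-3 + 3*4 + 3*4**2) - 1)*(3/8) = ((-3 + 12 + 3*16) - 1)*(3/8) = ((-3 + 12 + 48) - 1)*(3/8) = (57 - 1)*(3/8) = 56*(3/8) = 21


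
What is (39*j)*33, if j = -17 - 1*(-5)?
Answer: -15444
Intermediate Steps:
j = -12 (j = -17 + 5 = -12)
(39*j)*33 = (39*(-12))*33 = -468*33 = -15444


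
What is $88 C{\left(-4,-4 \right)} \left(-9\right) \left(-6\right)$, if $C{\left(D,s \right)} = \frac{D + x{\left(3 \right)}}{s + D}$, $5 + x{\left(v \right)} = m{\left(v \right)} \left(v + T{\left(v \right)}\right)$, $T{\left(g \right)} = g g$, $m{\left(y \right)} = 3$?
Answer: $-16038$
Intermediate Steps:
$T{\left(g \right)} = g^{2}$
$x{\left(v \right)} = -5 + 3 v + 3 v^{2}$ ($x{\left(v \right)} = -5 + 3 \left(v + v^{2}\right) = -5 + \left(3 v + 3 v^{2}\right) = -5 + 3 v + 3 v^{2}$)
$C{\left(D,s \right)} = \frac{31 + D}{D + s}$ ($C{\left(D,s \right)} = \frac{D + \left(-5 + 3 \cdot 3 + 3 \cdot 3^{2}\right)}{s + D} = \frac{D + \left(-5 + 9 + 3 \cdot 9\right)}{D + s} = \frac{D + \left(-5 + 9 + 27\right)}{D + s} = \frac{D + 31}{D + s} = \frac{31 + D}{D + s}$)
$88 C{\left(-4,-4 \right)} \left(-9\right) \left(-6\right) = 88 \frac{31 - 4}{-4 - 4} \left(-9\right) \left(-6\right) = 88 \frac{1}{-8} \cdot 27 \left(-9\right) \left(-6\right) = 88 \left(- \frac{1}{8}\right) 27 \left(-9\right) \left(-6\right) = 88 \left(- \frac{27}{8}\right) \left(-9\right) \left(-6\right) = 88 \cdot \frac{243}{8} \left(-6\right) = 88 \left(- \frac{729}{4}\right) = -16038$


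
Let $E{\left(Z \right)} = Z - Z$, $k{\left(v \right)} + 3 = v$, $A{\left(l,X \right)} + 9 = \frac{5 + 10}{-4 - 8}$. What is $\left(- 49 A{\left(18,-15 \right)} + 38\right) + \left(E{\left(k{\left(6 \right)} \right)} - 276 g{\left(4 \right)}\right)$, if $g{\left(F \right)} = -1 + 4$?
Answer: $- \frac{1151}{4} \approx -287.75$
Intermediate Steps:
$A{\left(l,X \right)} = - \frac{41}{4}$ ($A{\left(l,X \right)} = -9 + \frac{5 + 10}{-4 - 8} = -9 + \frac{15}{-12} = -9 + 15 \left(- \frac{1}{12}\right) = -9 - \frac{5}{4} = - \frac{41}{4}$)
$k{\left(v \right)} = -3 + v$
$E{\left(Z \right)} = 0$
$g{\left(F \right)} = 3$
$\left(- 49 A{\left(18,-15 \right)} + 38\right) + \left(E{\left(k{\left(6 \right)} \right)} - 276 g{\left(4 \right)}\right) = \left(\left(-49\right) \left(- \frac{41}{4}\right) + 38\right) + \left(0 - 828\right) = \left(\frac{2009}{4} + 38\right) + \left(0 - 828\right) = \frac{2161}{4} - 828 = - \frac{1151}{4}$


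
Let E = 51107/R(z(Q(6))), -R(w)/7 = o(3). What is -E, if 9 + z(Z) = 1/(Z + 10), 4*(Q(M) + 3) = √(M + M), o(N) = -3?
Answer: -7301/3 ≈ -2433.7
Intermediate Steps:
Q(M) = -3 + √2*√M/4 (Q(M) = -3 + √(M + M)/4 = -3 + √(2*M)/4 = -3 + (√2*√M)/4 = -3 + √2*√M/4)
z(Z) = -9 + 1/(10 + Z) (z(Z) = -9 + 1/(Z + 10) = -9 + 1/(10 + Z))
R(w) = 21 (R(w) = -7*(-3) = 21)
E = 7301/3 (E = 51107/21 = 51107*(1/21) = 7301/3 ≈ 2433.7)
-E = -1*7301/3 = -7301/3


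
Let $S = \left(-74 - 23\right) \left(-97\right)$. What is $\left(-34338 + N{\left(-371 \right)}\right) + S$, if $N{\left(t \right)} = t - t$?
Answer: $-24929$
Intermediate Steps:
$N{\left(t \right)} = 0$
$S = 9409$ ($S = \left(-97\right) \left(-97\right) = 9409$)
$\left(-34338 + N{\left(-371 \right)}\right) + S = \left(-34338 + 0\right) + 9409 = -34338 + 9409 = -24929$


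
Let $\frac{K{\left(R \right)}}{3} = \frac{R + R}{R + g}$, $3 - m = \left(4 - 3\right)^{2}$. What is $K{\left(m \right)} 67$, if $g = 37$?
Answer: $\frac{268}{13} \approx 20.615$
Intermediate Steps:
$m = 2$ ($m = 3 - \left(4 - 3\right)^{2} = 3 - 1^{2} = 3 - 1 = 2$)
$K{\left(R \right)} = \frac{6 R}{37 + R}$ ($K{\left(R \right)} = 3 \frac{R + R}{R + 37} = 3 \frac{2 R}{37 + R} = \frac{6 R}{37 + R}$)
$K{\left(m \right)} 67 = 6 \cdot 2 \frac{1}{37 + 2} \cdot 67 = 6 \cdot 2 \cdot \frac{1}{39} \cdot 67 = \frac{4}{13} \cdot 67 = \frac{268}{13}$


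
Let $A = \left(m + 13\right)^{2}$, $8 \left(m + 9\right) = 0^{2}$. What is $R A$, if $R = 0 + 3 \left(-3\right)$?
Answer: $-144$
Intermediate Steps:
$m = -9$ ($m = -9 + \frac{0^{2}}{8} = -9 + \frac{1}{8} \cdot 0 = -9 + 0 = -9$)
$A = 16$ ($A = \left(-9 + 13\right)^{2} = 4^{2} = 16$)
$R = -9$ ($R = 0 - 9 = -9$)
$R A = \left(-9\right) 16 = -144$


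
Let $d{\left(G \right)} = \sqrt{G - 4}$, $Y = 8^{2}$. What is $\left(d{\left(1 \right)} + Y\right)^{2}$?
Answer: $\left(64 + i \sqrt{3}\right)^{2} \approx 4093.0 + 221.7 i$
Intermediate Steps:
$Y = 64$
$d{\left(G \right)} = \sqrt{-4 + G}$
$\left(d{\left(1 \right)} + Y\right)^{2} = \left(\sqrt{-4 + 1} + 64\right)^{2} = \left(\sqrt{-3} + 64\right)^{2} = \left(i \sqrt{3} + 64\right)^{2} = \left(64 + i \sqrt{3}\right)^{2}$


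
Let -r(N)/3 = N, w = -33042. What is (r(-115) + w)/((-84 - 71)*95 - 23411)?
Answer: 1557/1816 ≈ 0.85738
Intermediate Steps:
r(N) = -3*N
(r(-115) + w)/((-84 - 71)*95 - 23411) = (-3*(-115) - 33042)/((-84 - 71)*95 - 23411) = (345 - 33042)/(-155*95 - 23411) = -32697/(-14725 - 23411) = -32697/(-38136) = -32697*(-1/38136) = 1557/1816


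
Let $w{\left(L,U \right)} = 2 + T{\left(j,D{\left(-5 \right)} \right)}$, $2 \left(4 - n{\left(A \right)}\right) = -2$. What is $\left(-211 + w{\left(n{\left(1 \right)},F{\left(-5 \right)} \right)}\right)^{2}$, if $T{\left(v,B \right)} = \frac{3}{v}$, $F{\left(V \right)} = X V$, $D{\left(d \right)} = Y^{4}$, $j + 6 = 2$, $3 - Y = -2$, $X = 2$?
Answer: $\frac{703921}{16} \approx 43995.0$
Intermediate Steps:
$Y = 5$ ($Y = 3 - -2 = 3 + 2 = 5$)
$j = -4$ ($j = -6 + 2 = -4$)
$D{\left(d \right)} = 625$ ($D{\left(d \right)} = 5^{4} = 625$)
$F{\left(V \right)} = 2 V$
$n{\left(A \right)} = 5$ ($n{\left(A \right)} = 4 - -1 = 4 + 1 = 5$)
$w{\left(L,U \right)} = \frac{5}{4}$ ($w{\left(L,U \right)} = 2 + \frac{3}{-4} = 2 + 3 \left(- \frac{1}{4}\right) = 2 - \frac{3}{4} = \frac{5}{4}$)
$\left(-211 + w{\left(n{\left(1 \right)},F{\left(-5 \right)} \right)}\right)^{2} = \left(-211 + \frac{5}{4}\right)^{2} = \left(- \frac{839}{4}\right)^{2} = \frac{703921}{16}$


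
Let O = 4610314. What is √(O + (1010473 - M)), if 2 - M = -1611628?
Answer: √4009157 ≈ 2002.3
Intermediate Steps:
M = 1611630 (M = 2 - 1*(-1611628) = 2 + 1611628 = 1611630)
√(O + (1010473 - M)) = √(4610314 + (1010473 - 1*1611630)) = √(4610314 + (1010473 - 1611630)) = √(4610314 - 601157) = √4009157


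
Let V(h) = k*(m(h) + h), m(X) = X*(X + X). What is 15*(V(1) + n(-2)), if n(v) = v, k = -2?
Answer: -120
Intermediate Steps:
m(X) = 2*X² (m(X) = X*(2*X) = 2*X²)
V(h) = -4*h² - 2*h (V(h) = -2*(2*h² + h) = -2*(h + 2*h²) = -4*h² - 2*h)
15*(V(1) + n(-2)) = 15*(2*1*(-1 - 2*1) - 2) = 15*(2*1*(-1 - 2) - 2) = 15*(2*1*(-3) - 2) = 15*(-6 - 2) = 15*(-8) = -120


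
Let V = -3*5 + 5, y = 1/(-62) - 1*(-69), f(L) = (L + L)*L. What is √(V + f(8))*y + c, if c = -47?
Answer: -47 + 4277*√118/62 ≈ 702.36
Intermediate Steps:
f(L) = 2*L² (f(L) = (2*L)*L = 2*L²)
y = 4277/62 (y = -1/62 + 69 = 4277/62 ≈ 68.984)
V = -10 (V = -15 + 5 = -10)
√(V + f(8))*y + c = √(-10 + 2*8²)*(4277/62) - 47 = √(-10 + 2*64)*(4277/62) - 47 = √(-10 + 128)*(4277/62) - 47 = √118*(4277/62) - 47 = 4277*√118/62 - 47 = -47 + 4277*√118/62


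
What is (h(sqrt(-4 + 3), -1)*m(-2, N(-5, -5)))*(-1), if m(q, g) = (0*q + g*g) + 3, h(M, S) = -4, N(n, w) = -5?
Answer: 112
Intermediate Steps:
m(q, g) = 3 + g**2 (m(q, g) = (0 + g**2) + 3 = g**2 + 3 = 3 + g**2)
(h(sqrt(-4 + 3), -1)*m(-2, N(-5, -5)))*(-1) = -4*(3 + (-5)**2)*(-1) = -4*(3 + 25)*(-1) = -4*28*(-1) = -112*(-1) = 112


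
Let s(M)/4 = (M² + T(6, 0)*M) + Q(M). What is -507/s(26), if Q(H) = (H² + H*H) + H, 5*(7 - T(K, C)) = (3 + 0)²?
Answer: -195/3368 ≈ -0.057898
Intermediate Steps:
T(K, C) = 26/5 (T(K, C) = 7 - (3 + 0)²/5 = 7 - ⅕*3² = 7 - ⅕*9 = 7 - 9/5 = 26/5)
Q(H) = H + 2*H² (Q(H) = (H² + H²) + H = 2*H² + H = H + 2*H²)
s(M) = 4*M² + 104*M/5 + 4*M*(1 + 2*M) (s(M) = 4*((M² + 26*M/5) + M*(1 + 2*M)) = 4*(M² + 26*M/5 + M*(1 + 2*M)) = 4*M² + 104*M/5 + 4*M*(1 + 2*M))
-507/s(26) = -507*5/(104*(31 + 15*26)) = -507*5/(104*(31 + 390)) = -507/((⅘)*26*421) = -507/43784/5 = -507*5/43784 = -195/3368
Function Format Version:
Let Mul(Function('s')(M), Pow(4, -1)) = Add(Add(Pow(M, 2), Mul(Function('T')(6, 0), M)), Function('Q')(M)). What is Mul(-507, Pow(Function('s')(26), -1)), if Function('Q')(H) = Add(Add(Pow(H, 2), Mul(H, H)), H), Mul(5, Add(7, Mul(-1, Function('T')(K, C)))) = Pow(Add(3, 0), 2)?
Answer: Rational(-195, 3368) ≈ -0.057898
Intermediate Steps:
Function('T')(K, C) = Rational(26, 5) (Function('T')(K, C) = Add(7, Mul(Rational(-1, 5), Pow(Add(3, 0), 2))) = Add(7, Mul(Rational(-1, 5), Pow(3, 2))) = Add(7, Mul(Rational(-1, 5), 9)) = Add(7, Rational(-9, 5)) = Rational(26, 5))
Function('Q')(H) = Add(H, Mul(2, Pow(H, 2))) (Function('Q')(H) = Add(Add(Pow(H, 2), Pow(H, 2)), H) = Add(Mul(2, Pow(H, 2)), H) = Add(H, Mul(2, Pow(H, 2))))
Function('s')(M) = Add(Mul(4, Pow(M, 2)), Mul(Rational(104, 5), M), Mul(4, M, Add(1, Mul(2, M)))) (Function('s')(M) = Mul(4, Add(Add(Pow(M, 2), Mul(Rational(26, 5), M)), Mul(M, Add(1, Mul(2, M))))) = Mul(4, Add(Pow(M, 2), Mul(Rational(26, 5), M), Mul(M, Add(1, Mul(2, M))))) = Add(Mul(4, Pow(M, 2)), Mul(Rational(104, 5), M), Mul(4, M, Add(1, Mul(2, M)))))
Mul(-507, Pow(Function('s')(26), -1)) = Mul(-507, Pow(Mul(Rational(4, 5), 26, Add(31, Mul(15, 26))), -1)) = Mul(-507, Pow(Mul(Rational(4, 5), 26, Add(31, 390)), -1)) = Mul(-507, Pow(Mul(Rational(4, 5), 26, 421), -1)) = Mul(-507, Pow(Rational(43784, 5), -1)) = Mul(-507, Rational(5, 43784)) = Rational(-195, 3368)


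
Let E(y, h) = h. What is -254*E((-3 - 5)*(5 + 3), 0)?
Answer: 0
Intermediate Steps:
-254*E((-3 - 5)*(5 + 3), 0) = -254*0 = 0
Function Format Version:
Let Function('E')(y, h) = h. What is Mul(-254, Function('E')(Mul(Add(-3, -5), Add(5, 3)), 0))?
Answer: 0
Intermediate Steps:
Mul(-254, Function('E')(Mul(Add(-3, -5), Add(5, 3)), 0)) = Mul(-254, 0) = 0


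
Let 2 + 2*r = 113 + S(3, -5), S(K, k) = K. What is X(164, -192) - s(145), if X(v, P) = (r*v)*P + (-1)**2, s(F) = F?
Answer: -1794960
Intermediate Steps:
r = 57 (r = -1 + (113 + 3)/2 = -1 + (1/2)*116 = -1 + 58 = 57)
X(v, P) = 1 + 57*P*v (X(v, P) = (57*v)*P + (-1)**2 = 57*P*v + 1 = 1 + 57*P*v)
X(164, -192) - s(145) = (1 + 57*(-192)*164) - 1*145 = (1 - 1794816) - 145 = -1794815 - 145 = -1794960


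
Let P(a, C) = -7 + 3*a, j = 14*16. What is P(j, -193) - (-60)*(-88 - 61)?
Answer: -8275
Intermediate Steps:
j = 224
P(j, -193) - (-60)*(-88 - 61) = (-7 + 3*224) - (-60)*(-88 - 61) = (-7 + 672) - (-60)*(-149) = 665 - 1*8940 = 665 - 8940 = -8275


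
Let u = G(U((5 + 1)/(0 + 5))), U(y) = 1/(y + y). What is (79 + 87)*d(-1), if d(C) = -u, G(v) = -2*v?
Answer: 415/3 ≈ 138.33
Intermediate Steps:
U(y) = 1/(2*y)
u = -⅚ (u = -1/((5 + 1)/(0 + 5)) = -1/(6/5) = -1/(6*(⅕)) = -1/6/5 = -5/6 = -2*5/12 = -⅚ ≈ -0.83333)
d(C) = ⅚ (d(C) = -1*(-⅚) = ⅚)
(79 + 87)*d(-1) = (79 + 87)*(⅚) = 166*(⅚) = 415/3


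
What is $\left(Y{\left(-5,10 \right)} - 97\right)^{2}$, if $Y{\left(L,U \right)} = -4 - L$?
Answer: $9216$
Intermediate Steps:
$\left(Y{\left(-5,10 \right)} - 97\right)^{2} = \left(\left(-4 - -5\right) - 97\right)^{2} = \left(\left(-4 + 5\right) - 97\right)^{2} = \left(1 - 97\right)^{2} = \left(-96\right)^{2} = 9216$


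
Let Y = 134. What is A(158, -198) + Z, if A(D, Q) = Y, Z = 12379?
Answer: 12513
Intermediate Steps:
A(D, Q) = 134
A(158, -198) + Z = 134 + 12379 = 12513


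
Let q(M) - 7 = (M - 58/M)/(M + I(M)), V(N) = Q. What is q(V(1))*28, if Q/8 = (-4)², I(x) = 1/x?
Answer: 3668588/16385 ≈ 223.90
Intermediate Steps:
Q = 128 (Q = 8*(-4)² = 8*16 = 128)
V(N) = 128
q(M) = 7 + (M - 58/M)/(M + 1/M)
q(V(1))*28 = ((-51 + 8*128²)/(1 + 128²))*28 = ((-51 + 8*16384)/(1 + 16384))*28 = ((-51 + 131072)/16385)*28 = ((1/16385)*131021)*28 = (131021/16385)*28 = 3668588/16385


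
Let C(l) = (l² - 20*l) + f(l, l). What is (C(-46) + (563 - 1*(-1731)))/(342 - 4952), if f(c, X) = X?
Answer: -2642/2305 ≈ -1.1462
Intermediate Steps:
C(l) = l² - 19*l (C(l) = (l² - 20*l) + l = l² - 19*l)
(C(-46) + (563 - 1*(-1731)))/(342 - 4952) = (-46*(-19 - 46) + (563 - 1*(-1731)))/(342 - 4952) = (-46*(-65) + (563 + 1731))/(-4610) = (2990 + 2294)*(-1/4610) = 5284*(-1/4610) = -2642/2305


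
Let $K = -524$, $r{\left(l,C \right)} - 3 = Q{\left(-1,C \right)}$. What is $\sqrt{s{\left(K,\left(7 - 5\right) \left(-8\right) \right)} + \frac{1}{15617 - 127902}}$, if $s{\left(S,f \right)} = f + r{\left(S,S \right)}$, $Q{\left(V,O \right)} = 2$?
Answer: $\frac{8 i \sqrt{2166988215}}{112285} \approx 3.3166 i$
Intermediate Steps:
$r{\left(l,C \right)} = 5$ ($r{\left(l,C \right)} = 3 + 2 = 5$)
$s{\left(S,f \right)} = 5 + f$ ($s{\left(S,f \right)} = f + 5 = 5 + f$)
$\sqrt{s{\left(K,\left(7 - 5\right) \left(-8\right) \right)} + \frac{1}{15617 - 127902}} = \sqrt{\left(5 + \left(7 - 5\right) \left(-8\right)\right) + \frac{1}{15617 - 127902}} = \sqrt{\left(5 + 2 \left(-8\right)\right) + \frac{1}{-112285}} = \sqrt{\left(5 - 16\right) - \frac{1}{112285}} = \sqrt{-11 - \frac{1}{112285}} = \sqrt{- \frac{1235136}{112285}} = \frac{8 i \sqrt{2166988215}}{112285}$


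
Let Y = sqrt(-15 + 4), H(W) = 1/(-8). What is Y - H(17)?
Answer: 1/8 + I*sqrt(11) ≈ 0.125 + 3.3166*I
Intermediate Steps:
H(W) = -1/8
Y = I*sqrt(11) (Y = sqrt(-11) = I*sqrt(11) ≈ 3.3166*I)
Y - H(17) = I*sqrt(11) - 1*(-1/8) = I*sqrt(11) + 1/8 = 1/8 + I*sqrt(11)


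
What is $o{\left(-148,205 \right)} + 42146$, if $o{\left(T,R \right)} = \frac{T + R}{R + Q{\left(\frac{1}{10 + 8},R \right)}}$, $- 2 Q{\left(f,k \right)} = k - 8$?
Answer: $\frac{2992404}{71} \approx 42147.0$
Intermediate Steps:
$Q{\left(f,k \right)} = 4 - \frac{k}{2}$ ($Q{\left(f,k \right)} = - \frac{k - 8}{2} = - \frac{-8 + k}{2} = 4 - \frac{k}{2}$)
$o{\left(T,R \right)} = \frac{R + T}{4 + \frac{R}{2}}$ ($o{\left(T,R \right)} = \frac{T + R}{R - \left(-4 + \frac{R}{2}\right)} = \frac{R + T}{4 + \frac{R}{2}}$)
$o{\left(-148,205 \right)} + 42146 = \frac{2 \left(205 - 148\right)}{8 + 205} + 42146 = 2 \cdot \frac{1}{213} \cdot 57 + 42146 = \frac{38}{71} + 42146 = \frac{2992404}{71}$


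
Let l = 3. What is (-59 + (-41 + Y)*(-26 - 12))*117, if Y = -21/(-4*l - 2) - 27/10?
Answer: 903591/5 ≈ 1.8072e+5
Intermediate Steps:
Y = -6/5 (Y = -21/(-4*3 - 2) - 27/10 = -21/(-12 - 2) - 27*⅒ = -21/(-14) - 27/10 = -21*(-1/14) - 27/10 = 3/2 - 27/10 = -6/5 ≈ -1.2000)
(-59 + (-41 + Y)*(-26 - 12))*117 = (-59 + (-41 - 6/5)*(-26 - 12))*117 = (-59 - 211/5*(-38))*117 = (-59 + 8018/5)*117 = (7723/5)*117 = 903591/5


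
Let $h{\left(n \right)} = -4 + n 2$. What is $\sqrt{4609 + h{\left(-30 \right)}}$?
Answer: $3 \sqrt{505} \approx 67.417$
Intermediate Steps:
$h{\left(n \right)} = -4 + 2 n$
$\sqrt{4609 + h{\left(-30 \right)}} = \sqrt{4609 + \left(-4 + 2 \left(-30\right)\right)} = \sqrt{4609 - 64} = \sqrt{4545} = 3 \sqrt{505}$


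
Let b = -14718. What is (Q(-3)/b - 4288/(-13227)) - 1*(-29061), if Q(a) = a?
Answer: 1885837639537/64891662 ≈ 29061.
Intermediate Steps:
(Q(-3)/b - 4288/(-13227)) - 1*(-29061) = (-3/(-14718) - 4288/(-13227)) - 1*(-29061) = (-3*(-1/14718) - 4288*(-1/13227)) + 29061 = (1/4906 + 4288/13227) + 29061 = 21050155/64891662 + 29061 = 1885837639537/64891662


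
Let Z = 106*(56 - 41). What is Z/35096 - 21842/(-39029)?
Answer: 414311471/684880892 ≈ 0.60494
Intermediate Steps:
Z = 1590 (Z = 106*15 = 1590)
Z/35096 - 21842/(-39029) = 1590/35096 - 21842/(-39029) = 1590*(1/35096) - 21842*(-1/39029) = 795/17548 + 21842/39029 = 414311471/684880892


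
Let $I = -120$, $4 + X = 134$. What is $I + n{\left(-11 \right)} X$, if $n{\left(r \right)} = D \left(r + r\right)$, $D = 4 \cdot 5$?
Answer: $-57320$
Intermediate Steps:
$X = 130$ ($X = -4 + 134 = 130$)
$D = 20$
$n{\left(r \right)} = 40 r$ ($n{\left(r \right)} = 20 \left(r + r\right) = 20 \cdot 2 r = 40 r$)
$I + n{\left(-11 \right)} X = -120 + 40 \left(-11\right) 130 = -120 - 57200 = -57320$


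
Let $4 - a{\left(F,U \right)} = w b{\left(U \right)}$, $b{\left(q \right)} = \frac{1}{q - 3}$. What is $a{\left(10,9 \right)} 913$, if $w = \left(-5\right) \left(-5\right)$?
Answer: $- \frac{913}{6} \approx -152.17$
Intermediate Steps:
$b{\left(q \right)} = \frac{1}{-3 + q}$
$w = 25$
$a{\left(F,U \right)} = 4 - \frac{25}{-3 + U}$
$a{\left(10,9 \right)} 913 = \frac{-37 + 4 \cdot 9}{-3 + 9} \cdot 913 = \frac{-37 + 36}{6} \cdot 913 = \frac{1}{6} \left(-1\right) 913 = \left(- \frac{1}{6}\right) 913 = - \frac{913}{6}$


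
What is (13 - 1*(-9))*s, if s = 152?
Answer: 3344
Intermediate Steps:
(13 - 1*(-9))*s = (13 - 1*(-9))*152 = (13 + 9)*152 = 22*152 = 3344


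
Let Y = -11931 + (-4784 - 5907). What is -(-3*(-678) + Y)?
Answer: 20588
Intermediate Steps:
Y = -22622 (Y = -11931 - 10691 = -22622)
-(-3*(-678) + Y) = -(-3*(-678) - 22622) = -(2034 - 22622) = -1*(-20588) = 20588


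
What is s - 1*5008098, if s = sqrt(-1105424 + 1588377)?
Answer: -5008098 + sqrt(482953) ≈ -5.0074e+6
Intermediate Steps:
s = sqrt(482953) ≈ 694.95
s - 1*5008098 = sqrt(482953) - 1*5008098 = sqrt(482953) - 5008098 = -5008098 + sqrt(482953)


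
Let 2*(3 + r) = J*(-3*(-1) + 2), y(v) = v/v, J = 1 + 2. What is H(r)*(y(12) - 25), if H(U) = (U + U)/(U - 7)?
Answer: 432/5 ≈ 86.400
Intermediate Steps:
J = 3
y(v) = 1
r = 9/2 (r = -3 + (3*(-3*(-1) + 2))/2 = -3 + (3*(3 + 2))/2 = -3 + (3*5)/2 = -3 + (1/2)*15 = -3 + 15/2 = 9/2 ≈ 4.5000)
H(U) = 2*U/(-7 + U) (H(U) = (2*U)/(-7 + U) = 2*U/(-7 + U))
H(r)*(y(12) - 25) = (2*(9/2)/(-7 + 9/2))*(1 - 25) = (2*(9/2)/(-5/2))*(-24) = (2*(9/2)*(-2/5))*(-24) = -18/5*(-24) = 432/5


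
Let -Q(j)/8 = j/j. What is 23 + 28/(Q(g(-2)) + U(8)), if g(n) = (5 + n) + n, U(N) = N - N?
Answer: 39/2 ≈ 19.500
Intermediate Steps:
U(N) = 0
g(n) = 5 + 2*n
Q(j) = -8 (Q(j) = -8*j/j = -8*1 = -8)
23 + 28/(Q(g(-2)) + U(8)) = 23 + 28/(-8 + 0) = 23 + 28/(-8) = 23 + 28*(-⅛) = 23 - 7/2 = 39/2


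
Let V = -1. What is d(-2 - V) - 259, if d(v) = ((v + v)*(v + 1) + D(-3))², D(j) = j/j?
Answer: -258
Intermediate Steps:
D(j) = 1
d(v) = (1 + 2*v*(1 + v))² (d(v) = ((v + v)*(v + 1) + 1)² = ((2*v)*(1 + v) + 1)² = (2*v*(1 + v) + 1)² = (1 + 2*v*(1 + v))²)
d(-2 - V) - 259 = (1 + 2*(-2 - 1*(-1)) + 2*(-2 - 1*(-1))²)² - 259 = (1 + 2*(-2 + 1) + 2*(-2 + 1)²)² - 259 = (1 + 2*(-1) + 2*(-1)²)² - 259 = (1 - 2 + 2*1)² - 259 = (1 - 2 + 2)² - 259 = 1² - 259 = 1 - 259 = -258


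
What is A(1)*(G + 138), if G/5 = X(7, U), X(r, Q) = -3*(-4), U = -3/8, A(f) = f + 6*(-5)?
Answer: -5742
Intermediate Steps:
A(f) = -30 + f (A(f) = f - 30 = -30 + f)
U = -3/8 (U = -3*⅛ = -3/8 ≈ -0.37500)
X(r, Q) = 12
G = 60 (G = 5*12 = 60)
A(1)*(G + 138) = (-30 + 1)*(60 + 138) = -29*198 = -5742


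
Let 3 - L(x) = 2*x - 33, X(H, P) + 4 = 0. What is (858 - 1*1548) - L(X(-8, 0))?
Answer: -734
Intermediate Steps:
X(H, P) = -4 (X(H, P) = -4 + 0 = -4)
L(x) = 36 - 2*x (L(x) = 3 - (2*x - 33) = 3 - (-33 + 2*x) = 3 + (33 - 2*x) = 36 - 2*x)
(858 - 1*1548) - L(X(-8, 0)) = (858 - 1*1548) - (36 - 2*(-4)) = (858 - 1548) - (36 + 8) = -690 - 1*44 = -690 - 44 = -734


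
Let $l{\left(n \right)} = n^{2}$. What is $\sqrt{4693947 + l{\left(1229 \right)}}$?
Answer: $2 \sqrt{1551097} \approx 2490.9$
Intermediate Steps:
$\sqrt{4693947 + l{\left(1229 \right)}} = \sqrt{4693947 + 1229^{2}} = \sqrt{4693947 + 1510441} = \sqrt{6204388} = 2 \sqrt{1551097}$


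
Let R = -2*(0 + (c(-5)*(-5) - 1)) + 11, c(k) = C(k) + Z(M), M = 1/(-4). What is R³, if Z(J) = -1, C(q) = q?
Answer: -103823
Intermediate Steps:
M = -¼ ≈ -0.25000
c(k) = -1 + k (c(k) = k - 1 = -1 + k)
R = -47 (R = -2*(0 + ((-1 - 5)*(-5) - 1)) + 11 = -2*(0 + (-6*(-5) - 1)) + 11 = -2*(0 + (30 - 1)) + 11 = -2*(0 + 29) + 11 = -2*29 + 11 = -58 + 11 = -47)
R³ = (-47)³ = -103823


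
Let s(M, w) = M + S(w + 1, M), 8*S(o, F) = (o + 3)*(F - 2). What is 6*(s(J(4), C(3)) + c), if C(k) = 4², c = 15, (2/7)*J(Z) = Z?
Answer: 354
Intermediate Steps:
J(Z) = 7*Z/2
C(k) = 16
S(o, F) = (-2 + F)*(3 + o)/8 (S(o, F) = ((o + 3)*(F - 2))/8 = ((3 + o)*(-2 + F))/8 = ((-2 + F)*(3 + o))/8 = (-2 + F)*(3 + o)/8)
s(M, w) = -1 - w/4 + 11*M/8 + M*(1 + w)/8 (s(M, w) = M + (-¾ - (w + 1)/4 + 3*M/8 + M*(w + 1)/8) = M + (-¾ - (1 + w)/4 + 3*M/8 + M*(1 + w)/8) = M + (-¾ + (-¼ - w/4) + 3*M/8 + M*(1 + w)/8) = M + (-1 - w/4 + 3*M/8 + M*(1 + w)/8) = -1 - w/4 + 11*M/8 + M*(1 + w)/8)
6*(s(J(4), C(3)) + c) = 6*((-1 - ¼*16 + 3*((7/2)*4)/2 + (⅛)*((7/2)*4)*16) + 15) = 6*((-1 - 4 + (3/2)*14 + (⅛)*14*16) + 15) = 6*((-1 - 4 + 21 + 28) + 15) = 6*(44 + 15) = 6*59 = 354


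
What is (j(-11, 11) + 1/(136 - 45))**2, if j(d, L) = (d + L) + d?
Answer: 1000000/8281 ≈ 120.76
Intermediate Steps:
j(d, L) = L + 2*d (j(d, L) = (L + d) + d = L + 2*d)
(j(-11, 11) + 1/(136 - 45))**2 = ((11 + 2*(-11)) + 1/(136 - 45))**2 = ((11 - 22) + 1/91)**2 = (-11 + 1/91)**2 = (-1000/91)**2 = 1000000/8281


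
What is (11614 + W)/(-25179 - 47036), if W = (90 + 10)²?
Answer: -214/715 ≈ -0.29930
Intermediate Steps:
W = 10000 (W = 100² = 10000)
(11614 + W)/(-25179 - 47036) = (11614 + 10000)/(-25179 - 47036) = 21614/(-72215) = 21614*(-1/72215) = -214/715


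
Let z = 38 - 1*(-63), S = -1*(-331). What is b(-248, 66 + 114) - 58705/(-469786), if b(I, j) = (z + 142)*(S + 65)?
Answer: 45206625913/469786 ≈ 96228.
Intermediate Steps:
S = 331
z = 101 (z = 38 + 63 = 101)
b(I, j) = 96228 (b(I, j) = (101 + 142)*(331 + 65) = 243*396 = 96228)
b(-248, 66 + 114) - 58705/(-469786) = 96228 - 58705/(-469786) = 96228 - 58705*(-1/469786) = 96228 + 58705/469786 = 45206625913/469786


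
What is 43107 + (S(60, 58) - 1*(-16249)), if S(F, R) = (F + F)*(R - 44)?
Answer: 61036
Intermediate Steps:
S(F, R) = 2*F*(-44 + R) (S(F, R) = (2*F)*(-44 + R) = 2*F*(-44 + R))
43107 + (S(60, 58) - 1*(-16249)) = 43107 + (2*60*(-44 + 58) - 1*(-16249)) = 43107 + (2*60*14 + 16249) = 43107 + (1680 + 16249) = 43107 + 17929 = 61036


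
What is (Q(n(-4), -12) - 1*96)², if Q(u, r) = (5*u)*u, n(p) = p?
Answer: 256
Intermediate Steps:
Q(u, r) = 5*u²
(Q(n(-4), -12) - 1*96)² = (5*(-4)² - 1*96)² = (5*16 - 96)² = (80 - 96)² = (-16)² = 256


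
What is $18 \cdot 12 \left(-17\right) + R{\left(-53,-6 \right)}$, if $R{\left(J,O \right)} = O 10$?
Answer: $-3732$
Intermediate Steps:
$R{\left(J,O \right)} = 10 O$
$18 \cdot 12 \left(-17\right) + R{\left(-53,-6 \right)} = 18 \cdot 12 \left(-17\right) + 10 \left(-6\right) = 216 \left(-17\right) - 60 = -3672 - 60 = -3732$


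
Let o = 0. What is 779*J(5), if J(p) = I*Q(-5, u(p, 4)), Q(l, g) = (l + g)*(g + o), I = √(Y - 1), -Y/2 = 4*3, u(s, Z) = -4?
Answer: 140220*I ≈ 1.4022e+5*I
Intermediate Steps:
Y = -24 (Y = -8*3 = -2*12 = -24)
I = 5*I (I = √(-24 - 1) = √(-25) = 5*I ≈ 5.0*I)
Q(l, g) = g*(g + l) (Q(l, g) = (l + g)*(g + 0) = (g + l)*g = g*(g + l))
J(p) = 180*I (J(p) = (5*I)*(-4*(-4 - 5)) = (5*I)*(-4*(-9)) = (5*I)*36 = 180*I)
779*J(5) = 779*(180*I) = 140220*I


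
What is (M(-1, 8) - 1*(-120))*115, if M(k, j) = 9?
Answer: 14835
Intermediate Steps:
(M(-1, 8) - 1*(-120))*115 = (9 - 1*(-120))*115 = (9 + 120)*115 = 129*115 = 14835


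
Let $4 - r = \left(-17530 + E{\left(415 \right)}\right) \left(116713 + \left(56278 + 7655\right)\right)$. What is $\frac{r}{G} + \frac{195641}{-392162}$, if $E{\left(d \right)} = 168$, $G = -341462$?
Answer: $- \frac{615017116203907}{66954210422} \approx -9185.6$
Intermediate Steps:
$r = 3136375856$ ($r = 4 - \left(-17530 + 168\right) \left(116713 + \left(56278 + 7655\right)\right) = 4 - - 17362 \left(116713 + 63933\right) = 4 - \left(-17362\right) 180646 = 4 - -3136375852 = 4 + 3136375852 = 3136375856$)
$\frac{r}{G} + \frac{195641}{-392162} = \frac{3136375856}{-341462} + \frac{195641}{-392162} = 3136375856 \left(- \frac{1}{341462}\right) + 195641 \left(- \frac{1}{392162}\right) = - \frac{1568187928}{170731} - \frac{195641}{392162} = - \frac{615017116203907}{66954210422}$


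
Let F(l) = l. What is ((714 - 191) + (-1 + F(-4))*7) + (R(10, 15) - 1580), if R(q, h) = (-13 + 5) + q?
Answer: -1090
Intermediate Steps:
R(q, h) = -8 + q
((714 - 191) + (-1 + F(-4))*7) + (R(10, 15) - 1580) = ((714 - 191) + (-1 - 4)*7) + ((-8 + 10) - 1580) = (523 - 5*7) + (2 - 1580) = (523 - 35) - 1578 = 488 - 1578 = -1090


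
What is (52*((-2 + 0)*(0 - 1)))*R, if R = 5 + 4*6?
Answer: 3016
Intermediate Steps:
R = 29 (R = 5 + 24 = 29)
(52*((-2 + 0)*(0 - 1)))*R = (52*((-2 + 0)*(0 - 1)))*29 = (52*(-2*(-1)))*29 = (52*2)*29 = 104*29 = 3016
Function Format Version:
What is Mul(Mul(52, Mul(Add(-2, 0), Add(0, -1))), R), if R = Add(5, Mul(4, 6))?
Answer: 3016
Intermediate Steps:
R = 29 (R = Add(5, 24) = 29)
Mul(Mul(52, Mul(Add(-2, 0), Add(0, -1))), R) = Mul(Mul(52, Mul(Add(-2, 0), Add(0, -1))), 29) = Mul(Mul(52, Mul(-2, -1)), 29) = Mul(Mul(52, 2), 29) = Mul(104, 29) = 3016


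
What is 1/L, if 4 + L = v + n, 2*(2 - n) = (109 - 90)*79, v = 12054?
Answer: 2/22603 ≈ 8.8484e-5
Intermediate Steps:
n = -1497/2 (n = 2 - (109 - 90)*79/2 = 2 - 19*79/2 = 2 - 1/2*1501 = 2 - 1501/2 = -1497/2 ≈ -748.50)
L = 22603/2 (L = -4 + (12054 - 1497/2) = -4 + 22611/2 = 22603/2 ≈ 11302.)
1/L = 1/(22603/2) = 2/22603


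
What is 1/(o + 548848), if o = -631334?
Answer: -1/82486 ≈ -1.2123e-5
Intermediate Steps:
1/(o + 548848) = 1/(-631334 + 548848) = 1/(-82486) = -1/82486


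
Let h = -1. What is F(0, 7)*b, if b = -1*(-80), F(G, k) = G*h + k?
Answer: 560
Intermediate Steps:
F(G, k) = k - G (F(G, k) = G*(-1) + k = -G + k = k - G)
b = 80
F(0, 7)*b = (7 - 1*0)*80 = (7 + 0)*80 = 7*80 = 560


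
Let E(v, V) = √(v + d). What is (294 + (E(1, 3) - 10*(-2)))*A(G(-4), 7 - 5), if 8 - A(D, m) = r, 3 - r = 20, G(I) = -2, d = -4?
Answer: 7850 + 25*I*√3 ≈ 7850.0 + 43.301*I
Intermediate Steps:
r = -17 (r = 3 - 1*20 = 3 - 20 = -17)
E(v, V) = √(-4 + v) (E(v, V) = √(v - 4) = √(-4 + v))
A(D, m) = 25 (A(D, m) = 8 - 1*(-17) = 8 + 17 = 25)
(294 + (E(1, 3) - 10*(-2)))*A(G(-4), 7 - 5) = (294 + (√(-4 + 1) - 10*(-2)))*25 = (294 + (√(-3) + 20))*25 = (294 + (I*√3 + 20))*25 = (294 + (20 + I*√3))*25 = (314 + I*√3)*25 = 7850 + 25*I*√3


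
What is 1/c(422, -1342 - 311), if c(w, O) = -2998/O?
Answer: 1653/2998 ≈ 0.55137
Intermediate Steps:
1/c(422, -1342 - 311) = 1/(-2998/(-1342 - 311)) = 1/(-2998/(-1653)) = 1/(-2998*(-1/1653)) = 1/(2998/1653) = 1653/2998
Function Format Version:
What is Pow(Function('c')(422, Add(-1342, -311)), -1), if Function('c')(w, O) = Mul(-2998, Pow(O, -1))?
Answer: Rational(1653, 2998) ≈ 0.55137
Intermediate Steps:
Pow(Function('c')(422, Add(-1342, -311)), -1) = Pow(Mul(-2998, Pow(Add(-1342, -311), -1)), -1) = Pow(Mul(-2998, Pow(-1653, -1)), -1) = Pow(Mul(-2998, Rational(-1, 1653)), -1) = Pow(Rational(2998, 1653), -1) = Rational(1653, 2998)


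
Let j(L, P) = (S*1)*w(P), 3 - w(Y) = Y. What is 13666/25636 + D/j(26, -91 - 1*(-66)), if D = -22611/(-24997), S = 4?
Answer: 9709965955/17943046576 ≈ 0.54115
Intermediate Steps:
w(Y) = 3 - Y
D = 22611/24997 (D = -22611*(-1/24997) = 22611/24997 ≈ 0.90455)
j(L, P) = 12 - 4*P (j(L, P) = (4*1)*(3 - P) = 4*(3 - P) = 12 - 4*P)
13666/25636 + D/j(26, -91 - 1*(-66)) = 13666/25636 + 22611/(24997*(12 - 4*(-91 - 1*(-66)))) = 13666*(1/25636) + 22611/(24997*(12 - 4*(-91 + 66))) = 6833/12818 + 22611/(24997*(12 - 4*(-25))) = 6833/12818 + 22611/(24997*(12 + 100)) = 6833/12818 + (22611/24997)/112 = 6833/12818 + (22611/24997)*(1/112) = 6833/12818 + 22611/2799664 = 9709965955/17943046576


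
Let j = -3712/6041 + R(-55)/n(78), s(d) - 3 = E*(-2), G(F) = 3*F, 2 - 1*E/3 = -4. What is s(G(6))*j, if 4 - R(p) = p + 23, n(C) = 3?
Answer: -2269740/6041 ≈ -375.72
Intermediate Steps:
E = 18 (E = 6 - 3*(-4) = 6 + 12 = 18)
R(p) = -19 - p (R(p) = 4 - (p + 23) = 4 - (23 + p) = 4 + (-23 - p) = -19 - p)
s(d) = -33 (s(d) = 3 + 18*(-2) = 3 - 36 = -33)
j = 68780/6041 (j = -3712/6041 + (-19 - 1*(-55))/3 = -3712*1/6041 + (-19 + 55)*(⅓) = -3712/6041 + 36*(⅓) = -3712/6041 + 12 = 68780/6041 ≈ 11.386)
s(G(6))*j = -33*68780/6041 = -2269740/6041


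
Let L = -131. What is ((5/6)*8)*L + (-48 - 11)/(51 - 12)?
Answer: -11373/13 ≈ -874.85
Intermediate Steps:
((5/6)*8)*L + (-48 - 11)/(51 - 12) = ((5/6)*8)*(-131) + (-48 - 11)/(51 - 12) = ((5*(1/6))*8)*(-131) - 59/39 = ((5/6)*8)*(-131) - 59*1/39 = (20/3)*(-131) - 59/39 = -2620/3 - 59/39 = -11373/13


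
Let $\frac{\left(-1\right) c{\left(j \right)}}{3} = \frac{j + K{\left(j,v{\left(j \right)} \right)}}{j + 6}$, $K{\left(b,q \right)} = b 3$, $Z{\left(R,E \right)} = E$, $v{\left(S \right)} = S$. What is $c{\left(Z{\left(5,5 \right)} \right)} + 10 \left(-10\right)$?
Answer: $- \frac{1160}{11} \approx -105.45$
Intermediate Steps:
$K{\left(b,q \right)} = 3 b$
$c{\left(j \right)} = - \frac{12 j}{6 + j}$ ($c{\left(j \right)} = - 3 \frac{j + 3 j}{j + 6} = - 3 \frac{4 j}{6 + j} = - \frac{12 j}{6 + j}$)
$c{\left(Z{\left(5,5 \right)} \right)} + 10 \left(-10\right) = \left(-12\right) 5 \frac{1}{6 + 5} + 10 \left(-10\right) = \left(-12\right) 5 \cdot \frac{1}{11} - 100 = - \frac{60}{11} - 100 = - \frac{1160}{11}$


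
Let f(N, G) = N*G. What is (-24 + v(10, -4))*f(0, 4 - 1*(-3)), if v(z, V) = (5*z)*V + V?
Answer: 0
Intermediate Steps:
f(N, G) = G*N
v(z, V) = V + 5*V*z (v(z, V) = 5*V*z + V = V + 5*V*z)
(-24 + v(10, -4))*f(0, 4 - 1*(-3)) = (-24 - 4*(1 + 5*10))*((4 - 1*(-3))*0) = (-24 - 4*(1 + 50))*((4 + 3)*0) = (-24 - 4*51)*(7*0) = (-24 - 204)*0 = -228*0 = 0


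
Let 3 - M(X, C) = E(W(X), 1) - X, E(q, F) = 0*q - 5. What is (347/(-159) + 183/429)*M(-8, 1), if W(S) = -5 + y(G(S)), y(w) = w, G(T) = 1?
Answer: 0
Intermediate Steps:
W(S) = -4 (W(S) = -5 + 1 = -4)
E(q, F) = -5 (E(q, F) = 0 - 5 = -5)
M(X, C) = 8 + X (M(X, C) = 3 - (-5 - X) = 3 + (5 + X) = 8 + X)
(347/(-159) + 183/429)*M(-8, 1) = (347/(-159) + 183/429)*(8 - 8) = (347*(-1/159) + 183*(1/429))*0 = (-347/159 + 61/143)*0 = -39922/22737*0 = 0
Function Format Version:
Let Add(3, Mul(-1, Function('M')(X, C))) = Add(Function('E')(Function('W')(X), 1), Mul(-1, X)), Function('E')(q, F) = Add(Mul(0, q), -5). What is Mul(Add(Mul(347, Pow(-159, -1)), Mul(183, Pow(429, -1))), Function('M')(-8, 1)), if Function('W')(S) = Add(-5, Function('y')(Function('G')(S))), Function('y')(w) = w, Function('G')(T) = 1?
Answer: 0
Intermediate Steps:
Function('W')(S) = -4 (Function('W')(S) = Add(-5, 1) = -4)
Function('E')(q, F) = -5 (Function('E')(q, F) = Add(0, -5) = -5)
Function('M')(X, C) = Add(8, X) (Function('M')(X, C) = Add(3, Mul(-1, Add(-5, Mul(-1, X)))) = Add(3, Add(5, X)) = Add(8, X))
Mul(Add(Mul(347, Pow(-159, -1)), Mul(183, Pow(429, -1))), Function('M')(-8, 1)) = Mul(Add(Mul(347, Pow(-159, -1)), Mul(183, Pow(429, -1))), Add(8, -8)) = Mul(Add(Mul(347, Rational(-1, 159)), Mul(183, Rational(1, 429))), 0) = Mul(Add(Rational(-347, 159), Rational(61, 143)), 0) = Mul(Rational(-39922, 22737), 0) = 0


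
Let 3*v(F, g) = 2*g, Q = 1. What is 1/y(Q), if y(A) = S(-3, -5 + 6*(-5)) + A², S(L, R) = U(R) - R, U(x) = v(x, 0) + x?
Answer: 1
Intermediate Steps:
v(F, g) = 2*g/3 (v(F, g) = (2*g)/3 = 2*g/3)
U(x) = x (U(x) = (⅔)*0 + x = 0 + x = x)
S(L, R) = 0 (S(L, R) = R - R = 0)
y(A) = A² (y(A) = 0 + A² = A²)
1/y(Q) = 1/(1²) = 1/1 = 1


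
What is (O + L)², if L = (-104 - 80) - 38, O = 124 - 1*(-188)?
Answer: 8100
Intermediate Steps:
O = 312 (O = 124 + 188 = 312)
L = -222 (L = -184 - 38 = -222)
(O + L)² = (312 - 222)² = 90² = 8100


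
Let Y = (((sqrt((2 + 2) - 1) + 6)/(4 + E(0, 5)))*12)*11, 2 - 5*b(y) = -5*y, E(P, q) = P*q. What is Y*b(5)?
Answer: 5346/5 + 891*sqrt(3)/5 ≈ 1377.9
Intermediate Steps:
b(y) = 2/5 + y (b(y) = 2/5 - (-1)*y = 2/5 + y)
Y = 198 + 33*sqrt(3) (Y = (((sqrt((2 + 2) - 1) + 6)/(4 + 0*5))*12)*11 = (((sqrt(4 - 1) + 6)/(4 + 0))*12)*11 = (((sqrt(3) + 6)/4)*12)*11 = (((6 + sqrt(3))*(1/4))*12)*11 = ((3/2 + sqrt(3)/4)*12)*11 = (18 + 3*sqrt(3))*11 = 198 + 33*sqrt(3) ≈ 255.16)
Y*b(5) = (198 + 33*sqrt(3))*(2/5 + 5) = (198 + 33*sqrt(3))*(27/5) = 5346/5 + 891*sqrt(3)/5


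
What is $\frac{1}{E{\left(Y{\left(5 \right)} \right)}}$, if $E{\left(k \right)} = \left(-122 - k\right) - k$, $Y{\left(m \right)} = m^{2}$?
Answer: $- \frac{1}{172} \approx -0.005814$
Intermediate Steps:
$E{\left(k \right)} = -122 - 2 k$
$\frac{1}{E{\left(Y{\left(5 \right)} \right)}} = \frac{1}{-122 - 2 \cdot 5^{2}} = \frac{1}{-122 - 50} = \frac{1}{-172} = - \frac{1}{172}$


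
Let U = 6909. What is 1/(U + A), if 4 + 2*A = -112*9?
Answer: 1/6403 ≈ 0.00015618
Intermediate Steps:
A = -506 (A = -2 + (-112*9)/2 = -2 + (½)*(-1008) = -2 - 504 = -506)
1/(U + A) = 1/(6909 - 506) = 1/6403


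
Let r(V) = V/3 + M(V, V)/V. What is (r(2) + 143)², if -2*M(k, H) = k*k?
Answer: 183184/9 ≈ 20354.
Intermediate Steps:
M(k, H) = -k²/2 (M(k, H) = -k*k/2 = -k²/2)
r(V) = -V/6 (r(V) = V/3 + (-V²/2)/V = V*(⅓) - V/2 = V/3 - V/2 = -V/6)
(r(2) + 143)² = (-⅙*2 + 143)² = (-⅓ + 143)² = (428/3)² = 183184/9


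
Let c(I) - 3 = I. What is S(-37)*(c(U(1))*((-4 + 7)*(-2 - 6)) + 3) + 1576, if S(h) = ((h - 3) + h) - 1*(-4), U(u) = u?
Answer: 8365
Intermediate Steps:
c(I) = 3 + I
S(h) = 1 + 2*h (S(h) = ((-3 + h) + h) + 4 = (-3 + 2*h) + 4 = 1 + 2*h)
S(-37)*(c(U(1))*((-4 + 7)*(-2 - 6)) + 3) + 1576 = (1 + 2*(-37))*((3 + 1)*((-4 + 7)*(-2 - 6)) + 3) + 1576 = (1 - 74)*(4*(3*(-8)) + 3) + 1576 = -73*(4*(-24) + 3) + 1576 = -73*(-96 + 3) + 1576 = -73*(-93) + 1576 = 6789 + 1576 = 8365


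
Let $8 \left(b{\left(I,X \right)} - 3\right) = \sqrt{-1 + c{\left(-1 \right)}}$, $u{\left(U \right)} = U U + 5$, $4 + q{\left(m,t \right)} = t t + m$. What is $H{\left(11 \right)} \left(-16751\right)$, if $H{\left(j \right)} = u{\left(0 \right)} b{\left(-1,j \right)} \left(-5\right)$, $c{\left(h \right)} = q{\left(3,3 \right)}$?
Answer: $1256325 + \frac{418775 \sqrt{7}}{8} \approx 1.3948 \cdot 10^{6}$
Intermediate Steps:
$q{\left(m,t \right)} = -4 + m + t^{2}$ ($q{\left(m,t \right)} = -4 + \left(t t + m\right) = -4 + \left(t^{2} + m\right) = -4 + \left(m + t^{2}\right) = -4 + m + t^{2}$)
$c{\left(h \right)} = 8$ ($c{\left(h \right)} = -4 + 3 + 3^{2} = -4 + 3 + 9 = 8$)
$u{\left(U \right)} = 5 + U^{2}$ ($u{\left(U \right)} = U^{2} + 5 = 5 + U^{2}$)
$b{\left(I,X \right)} = 3 + \frac{\sqrt{7}}{8}$ ($b{\left(I,X \right)} = 3 + \frac{\sqrt{-1 + 8}}{8} = 3 + \frac{\sqrt{7}}{8}$)
$H{\left(j \right)} = -75 - \frac{25 \sqrt{7}}{8}$ ($H{\left(j \right)} = \left(5 + 0^{2}\right) \left(3 + \frac{\sqrt{7}}{8}\right) \left(-5\right) = \left(5 + 0\right) \left(3 + \frac{\sqrt{7}}{8}\right) \left(-5\right) = 5 \left(3 + \frac{\sqrt{7}}{8}\right) \left(-5\right) = \left(15 + \frac{5 \sqrt{7}}{8}\right) \left(-5\right) = -75 - \frac{25 \sqrt{7}}{8}$)
$H{\left(11 \right)} \left(-16751\right) = \left(-75 - \frac{25 \sqrt{7}}{8}\right) \left(-16751\right) = 1256325 + \frac{418775 \sqrt{7}}{8}$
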